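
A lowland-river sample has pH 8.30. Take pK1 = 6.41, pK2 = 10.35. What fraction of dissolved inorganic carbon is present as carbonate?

α₂ = 0.00872

α₂ = 1 / (1 + [H⁺]/K2 + [H⁺]²/(K1K2)) = 1 / (1 + 10^+2.05 + 10^+0.16)
   = 1 / (1 + 112.20 + 1.4454) = 1/114.65 = 0.008722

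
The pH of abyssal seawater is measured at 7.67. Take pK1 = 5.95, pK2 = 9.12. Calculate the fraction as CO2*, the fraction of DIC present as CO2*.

α₀ = 1 / (1 + K1/[H⁺] + K1K2/[H⁺]²) = 1 / (1 + 10^+1.72 + 10^+0.27)
   = 1 / (1 + 52.481 + 1.8621) = 1/55.343 = 0.01807

α₀ = 0.0181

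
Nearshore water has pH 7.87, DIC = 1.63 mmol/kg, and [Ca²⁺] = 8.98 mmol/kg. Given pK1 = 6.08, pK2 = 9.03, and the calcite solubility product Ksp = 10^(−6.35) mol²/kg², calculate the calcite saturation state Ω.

Ω = 2.09

α₂ = 1 / (1 + [H⁺]/K2 + [H⁺]²/(K1K2)) = 1 / (1 + 10^+1.16 + 10^-0.63)
   = 1 / (1 + 14.454 + 0.23442) = 1/15.689 = 0.06374
[CO3²⁻] = α₂ × DIC = 0.06374 × 1.63 = 0.1039 mmol/kg
Ksp = 10^(−6.35) = 4.467×10^-7
Ω = [Ca²⁺][CO3²⁻]/Ksp = (8.98×10^-3)(1.039×10^-4) / 4.467×10^-7 = 2.09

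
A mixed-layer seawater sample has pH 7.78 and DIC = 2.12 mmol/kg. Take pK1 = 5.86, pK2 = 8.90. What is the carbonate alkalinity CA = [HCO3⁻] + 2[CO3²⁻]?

CA = [HCO3⁻] + 2[CO3²⁻] = (α₁ + 2α₂)·DIC
At pH 7.78: [H⁺]/K1 = 10^-1.92 = 0.012023, K2/[H⁺] = 10^-1.12 = 0.075858
α₁ = 1/(1 + 0.012023 + 0.075858) = 1/1.0879 = 0.9192; α₂ = α₁·K2/[H⁺] = 0.06973
α₁ + 2α₂ = 1.0587
CA = 1.0587 × 2.12 = 2.24 mmol/kg

CA = 2.24 mmol/kg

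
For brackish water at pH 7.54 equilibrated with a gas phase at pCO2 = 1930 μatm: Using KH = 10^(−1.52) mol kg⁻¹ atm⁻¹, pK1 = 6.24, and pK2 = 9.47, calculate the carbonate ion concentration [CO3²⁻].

[CO2*] = KH · pCO2 = 10^(−1.52) × 1930×10^-6 = 5.829×10^-5 mol/kg
α₀ = 1/(1 + K1/[H⁺] + K1K2/[H⁺]²) = 1/(1 + 10^+1.30 + 10^-0.63) = 0.04720
DIC = [CO2*]/α₀ = 5.829×10^-5 / 0.04720 = 1.235 mmol/kg
[CO3²⁻] = α₂·DIC; α₂ = 0.01106, so [CO3²⁻] = 0.01106 × 1.235 = 0.0137 mmol/kg = 13.7 μmol/kg

[CO3²⁻] = 13.7 μmol/kg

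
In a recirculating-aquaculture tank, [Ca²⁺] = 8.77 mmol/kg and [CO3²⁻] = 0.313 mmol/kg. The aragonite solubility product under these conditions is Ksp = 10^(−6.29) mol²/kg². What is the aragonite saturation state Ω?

Ω = 5.35

Ksp = 10^(−6.29) = 5.129×10^-7
Ω = [Ca²⁺][CO3²⁻]/Ksp = (8.77×10^-3)(0.313×10^-3) / 5.129×10^-7 = 5.35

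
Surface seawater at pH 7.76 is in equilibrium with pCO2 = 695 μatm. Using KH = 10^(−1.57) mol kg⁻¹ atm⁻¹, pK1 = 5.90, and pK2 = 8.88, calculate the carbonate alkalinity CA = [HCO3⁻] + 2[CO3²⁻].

CA = 1.56 mmol/kg

[CO2*] = KH · pCO2 = 10^(−1.57) × 695×10^-6 = 1.871×10^-5 mol/kg
α₀ = 1/(1 + K1/[H⁺] + K1K2/[H⁺]²) = 1/(1 + 10^+1.86 + 10^+0.74) = 0.01267
DIC = [CO2*]/α₀ = 1.871×10^-5 / 0.01267 = 1.477 mmol/kg
CA = (α₁ + 2α₂)·DIC = (0.9177 + 2×0.06962) × 1.477 = 1.56 mmol/kg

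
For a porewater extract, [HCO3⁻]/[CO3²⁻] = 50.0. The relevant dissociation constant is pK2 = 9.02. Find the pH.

From K2 = [H⁺][CO3²⁻]/[HCO3⁻]:  pH = pK2 − log₁₀([HCO3⁻]/[CO3²⁻])
log₁₀(50.0) = +1.699
pH = 9.02 − (+1.699) = 7.32

pH = 7.32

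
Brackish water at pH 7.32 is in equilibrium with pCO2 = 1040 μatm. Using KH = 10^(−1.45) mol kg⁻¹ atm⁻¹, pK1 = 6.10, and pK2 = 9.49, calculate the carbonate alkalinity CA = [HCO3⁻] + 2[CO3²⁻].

CA = 0.621 mmol/kg

[CO2*] = KH · pCO2 = 10^(−1.45) × 1040×10^-6 = 3.690×10^-5 mol/kg
α₀ = 1/(1 + K1/[H⁺] + K1K2/[H⁺]²) = 1/(1 + 10^+1.22 + 10^-0.95) = 0.05647
DIC = [CO2*]/α₀ = 3.690×10^-5 / 0.05647 = 0.6534 mmol/kg
CA = (α₁ + 2α₂)·DIC = (0.9372 + 2×0.006336) × 0.6534 = 0.621 mmol/kg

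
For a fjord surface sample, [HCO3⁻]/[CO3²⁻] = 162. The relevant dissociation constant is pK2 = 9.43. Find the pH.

pH = 7.22

From K2 = [H⁺][CO3²⁻]/[HCO3⁻]:  pH = pK2 − log₁₀([HCO3⁻]/[CO3²⁻])
log₁₀(162) = +2.210
pH = 9.43 − (+2.210) = 7.22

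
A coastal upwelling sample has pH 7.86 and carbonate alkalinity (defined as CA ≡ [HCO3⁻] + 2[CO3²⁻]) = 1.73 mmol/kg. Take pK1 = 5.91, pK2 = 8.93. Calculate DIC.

DIC = 1.62 mmol/kg

CA = [HCO3⁻] + 2[CO3²⁻] = (α₁ + 2α₂)·DIC
At pH 7.86: [H⁺]/K1 = 10^-1.95 = 0.011220, K2/[H⁺] = 10^-1.07 = 0.085114
α₁ = 1/(1 + 0.011220 + 0.085114) = 1/1.0963 = 0.9121; α₂ = α₁·K2/[H⁺] = 0.07763
α₁ + 2α₂ = 1.0674
DIC = CA / (α₁ + 2α₂) = 1.73 / 1.0674 = 1.62 mmol/kg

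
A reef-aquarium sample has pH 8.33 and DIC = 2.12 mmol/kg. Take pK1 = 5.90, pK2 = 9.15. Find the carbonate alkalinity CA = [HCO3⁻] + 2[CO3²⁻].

CA = [HCO3⁻] + 2[CO3²⁻] = (α₁ + 2α₂)·DIC
At pH 8.33: [H⁺]/K1 = 10^-2.43 = 0.0037154, K2/[H⁺] = 10^-0.82 = 0.15136
α₁ = 1/(1 + 0.0037154 + 0.15136) = 1/1.1551 = 0.8657; α₂ = α₁·K2/[H⁺] = 0.1310
α₁ + 2α₂ = 1.1278
CA = 1.1278 × 2.12 = 2.39 mmol/kg

CA = 2.39 mmol/kg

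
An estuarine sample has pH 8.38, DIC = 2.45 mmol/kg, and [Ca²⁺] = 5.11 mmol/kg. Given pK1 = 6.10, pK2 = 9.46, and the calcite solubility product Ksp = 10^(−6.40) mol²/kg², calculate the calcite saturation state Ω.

α₂ = 1 / (1 + [H⁺]/K2 + [H⁺]²/(K1K2)) = 1 / (1 + 10^+1.08 + 10^-1.20)
   = 1 / (1 + 12.023 + 0.063096) = 1/13.086 = 0.07642
[CO3²⁻] = α₂ × DIC = 0.07642 × 2.45 = 0.1872 mmol/kg
Ksp = 10^(−6.40) = 3.981×10^-7
Ω = [Ca²⁺][CO3²⁻]/Ksp = (5.11×10^-3)(1.872×10^-4) / 3.981×10^-7 = 2.40

Ω = 2.40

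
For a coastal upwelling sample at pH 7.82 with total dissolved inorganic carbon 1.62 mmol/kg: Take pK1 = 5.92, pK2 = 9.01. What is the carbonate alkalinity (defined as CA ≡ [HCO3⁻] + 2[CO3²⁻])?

CA = [HCO3⁻] + 2[CO3²⁻] = (α₁ + 2α₂)·DIC
At pH 7.82: [H⁺]/K1 = 10^-1.90 = 0.012589, K2/[H⁺] = 10^-1.19 = 0.064565
α₁ = 1/(1 + 0.012589 + 0.064565) = 1/1.0772 = 0.9284; α₂ = α₁·K2/[H⁺] = 0.05994
α₁ + 2α₂ = 1.0483
CA = 1.0483 × 1.62 = 1.70 mmol/kg

CA = 1.70 mmol/kg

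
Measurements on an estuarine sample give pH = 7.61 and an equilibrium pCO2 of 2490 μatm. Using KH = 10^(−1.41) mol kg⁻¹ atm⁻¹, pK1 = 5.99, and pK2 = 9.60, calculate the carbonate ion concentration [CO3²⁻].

[CO3²⁻] = 0.0413 mmol/kg

[CO2*] = KH · pCO2 = 10^(−1.41) × 2490×10^-6 = 9.687×10^-5 mol/kg
α₀ = 1/(1 + K1/[H⁺] + K1K2/[H⁺]²) = 1/(1 + 10^+1.62 + 10^-0.37) = 0.02319
DIC = [CO2*]/α₀ = 9.687×10^-5 / 0.02319 = 4.177 mmol/kg
[CO3²⁻] = α₂·DIC; α₂ = 0.009894, so [CO3²⁻] = 0.009894 × 4.177 = 0.0413 mmol/kg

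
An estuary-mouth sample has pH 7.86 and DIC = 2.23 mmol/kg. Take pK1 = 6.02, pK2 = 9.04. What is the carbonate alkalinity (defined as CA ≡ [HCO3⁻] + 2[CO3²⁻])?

CA = [HCO3⁻] + 2[CO3²⁻] = (α₁ + 2α₂)·DIC
At pH 7.86: [H⁺]/K1 = 10^-1.84 = 0.014454, K2/[H⁺] = 10^-1.18 = 0.066069
α₁ = 1/(1 + 0.014454 + 0.066069) = 1/1.0805 = 0.9255; α₂ = α₁·K2/[H⁺] = 0.06115
α₁ + 2α₂ = 1.0478
CA = 1.0478 × 2.23 = 2.34 mmol/kg

CA = 2.34 mmol/kg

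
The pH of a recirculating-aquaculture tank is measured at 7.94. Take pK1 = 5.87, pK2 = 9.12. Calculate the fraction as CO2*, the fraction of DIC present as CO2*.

α₀ = 0.00792

α₀ = 1 / (1 + K1/[H⁺] + K1K2/[H⁺]²) = 1 / (1 + 10^+2.07 + 10^+0.89)
   = 1 / (1 + 117.49 + 7.7625) = 1/126.25 = 0.007921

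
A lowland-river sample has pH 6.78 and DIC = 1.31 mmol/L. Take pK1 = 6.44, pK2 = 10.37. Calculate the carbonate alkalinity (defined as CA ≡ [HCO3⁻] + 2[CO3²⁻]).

CA = 0.899 mmol/L

CA = [HCO3⁻] + 2[CO3²⁻] = (α₁ + 2α₂)·DIC
At pH 6.78: [H⁺]/K1 = 10^-0.34 = 0.45709, K2/[H⁺] = 10^-3.59 = 0.00025704
α₁ = 1/(1 + 0.45709 + 0.00025704) = 1/1.4573 = 0.6862; α₂ = α₁·K2/[H⁺] = 0.0001764
α₁ + 2α₂ = 0.6865
CA = 0.6865 × 1.31 = 0.899 mmol/L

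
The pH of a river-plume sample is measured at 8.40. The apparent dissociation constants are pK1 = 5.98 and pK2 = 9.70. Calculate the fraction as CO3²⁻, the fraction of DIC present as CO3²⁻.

α₂ = 1 / (1 + [H⁺]/K2 + [H⁺]²/(K1K2)) = 1 / (1 + 10^+1.30 + 10^-1.12)
   = 1 / (1 + 19.953 + 0.075858) = 1/21.028 = 0.04755

α₂ = 0.0476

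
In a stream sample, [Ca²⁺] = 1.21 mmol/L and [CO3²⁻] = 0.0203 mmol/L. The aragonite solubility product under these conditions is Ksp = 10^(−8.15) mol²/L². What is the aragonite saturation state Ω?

Ksp = 10^(−8.15) = 7.079×10^-9
Ω = [Ca²⁺][CO3²⁻]/Ksp = (1.21×10^-3)(0.0203×10^-3) / 7.079×10^-9 = 3.47

Ω = 3.47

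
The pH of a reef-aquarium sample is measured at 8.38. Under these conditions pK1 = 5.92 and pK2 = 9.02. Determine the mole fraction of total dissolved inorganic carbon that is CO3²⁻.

α₂ = 0.186

α₂ = 1 / (1 + [H⁺]/K2 + [H⁺]²/(K1K2)) = 1 / (1 + 10^+0.64 + 10^-1.82)
   = 1 / (1 + 4.3652 + 0.015136) = 1/5.3803 = 0.1859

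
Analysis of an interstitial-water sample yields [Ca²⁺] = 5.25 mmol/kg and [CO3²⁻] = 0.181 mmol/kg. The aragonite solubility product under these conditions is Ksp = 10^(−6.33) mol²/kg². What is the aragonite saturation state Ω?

Ksp = 10^(−6.33) = 4.677×10^-7
Ω = [Ca²⁺][CO3²⁻]/Ksp = (5.25×10^-3)(0.181×10^-3) / 4.677×10^-7 = 2.03

Ω = 2.03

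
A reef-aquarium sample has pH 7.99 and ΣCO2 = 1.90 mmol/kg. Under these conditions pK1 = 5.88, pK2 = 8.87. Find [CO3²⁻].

[CO3²⁻] = 0.220 mmol/kg

α₂ = 1 / (1 + [H⁺]/K2 + [H⁺]²/(K1K2)) = 1 / (1 + 10^+0.88 + 10^-1.23)
   = 1 / (1 + 7.5858 + 0.058884) = 1/8.6447 = 0.1157
[CO3²⁻] = α₂ × DIC = 0.1157 × 1.90 = 0.220 mmol/kg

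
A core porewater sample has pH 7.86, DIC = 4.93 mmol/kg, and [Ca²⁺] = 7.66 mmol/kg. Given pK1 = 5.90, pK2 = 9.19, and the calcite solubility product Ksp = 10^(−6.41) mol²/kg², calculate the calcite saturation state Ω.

α₂ = 1 / (1 + [H⁺]/K2 + [H⁺]²/(K1K2)) = 1 / (1 + 10^+1.33 + 10^-0.63)
   = 1 / (1 + 21.380 + 0.23442) = 1/22.614 = 0.04422
[CO3²⁻] = α₂ × DIC = 0.04422 × 4.93 = 0.2180 mmol/kg
Ksp = 10^(−6.41) = 3.890×10^-7
Ω = [Ca²⁺][CO3²⁻]/Ksp = (7.66×10^-3)(2.180×10^-4) / 3.890×10^-7 = 4.29

Ω = 4.29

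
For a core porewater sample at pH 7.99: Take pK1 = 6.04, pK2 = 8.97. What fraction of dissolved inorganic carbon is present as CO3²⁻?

α₂ = 1 / (1 + [H⁺]/K2 + [H⁺]²/(K1K2)) = 1 / (1 + 10^+0.98 + 10^-0.97)
   = 1 / (1 + 9.5499 + 0.10715) = 1/10.657 = 0.09383

α₂ = 0.0938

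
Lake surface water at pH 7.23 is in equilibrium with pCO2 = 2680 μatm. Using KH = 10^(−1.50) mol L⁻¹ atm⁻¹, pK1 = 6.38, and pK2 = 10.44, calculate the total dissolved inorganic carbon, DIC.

DIC = 0.685 mmol/L

[CO2*] = KH · pCO2 = 10^(−1.50) × 2680×10^-6 = 8.475×10^-5 mol/L
α₀ = 1/(1 + K1/[H⁺] + K1K2/[H⁺]²) = 1/(1 + 10^+0.85 + 10^-2.36) = 0.1237
DIC = [CO2*]/α₀ = 8.475×10^-5 / 0.1237 = 0.685 mmol/L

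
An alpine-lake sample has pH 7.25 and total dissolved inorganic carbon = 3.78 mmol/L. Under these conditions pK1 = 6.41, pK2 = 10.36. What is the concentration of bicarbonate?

[HCO3⁻] = 3.30 mmol/L

α₁ = 1 / (1 + [H⁺]/K1 + K2/[H⁺]) = 1 / (1 + 10^-0.84 + 10^-3.11)
   = 1 / (1 + 0.14454 + 0.00077625) = 1/1.1453 = 0.8731
[HCO3⁻] = α₁ × DIC = 0.8731 × 3.78 = 3.30 mmol/L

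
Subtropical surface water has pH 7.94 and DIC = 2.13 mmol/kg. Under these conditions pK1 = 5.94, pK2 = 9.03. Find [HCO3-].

α₁ = 1 / (1 + [H⁺]/K1 + K2/[H⁺]) = 1 / (1 + 10^-2.00 + 10^-1.09)
   = 1 / (1 + 0.010000 + 0.081283) = 1/1.0913 = 0.9164
[HCO3⁻] = α₁ × DIC = 0.9164 × 2.13 = 1.95 mmol/kg

[HCO3⁻] = 1.95 mmol/kg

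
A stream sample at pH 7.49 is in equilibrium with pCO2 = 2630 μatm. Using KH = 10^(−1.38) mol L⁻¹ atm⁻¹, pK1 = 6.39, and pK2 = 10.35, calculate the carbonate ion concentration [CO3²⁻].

[CO3²⁻] = 1.91 μmol/L

[CO2*] = KH · pCO2 = 10^(−1.38) × 2630×10^-6 = 1.096×10^-4 mol/L
α₀ = 1/(1 + K1/[H⁺] + K1K2/[H⁺]²) = 1/(1 + 10^+1.10 + 10^-1.76) = 0.07349
DIC = [CO2*]/α₀ = 1.096×10^-4 / 0.07349 = 1.492 mmol/L
[CO3²⁻] = α₂·DIC; α₂ = 0.001277, so [CO3²⁻] = 0.001277 × 1.492 = 0.00191 mmol/L = 1.91 μmol/L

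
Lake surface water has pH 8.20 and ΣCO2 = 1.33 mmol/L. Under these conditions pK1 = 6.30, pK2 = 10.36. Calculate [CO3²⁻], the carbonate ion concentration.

[CO3²⁻] = 9.03 μmol/L

α₂ = 1 / (1 + [H⁺]/K2 + [H⁺]²/(K1K2)) = 1 / (1 + 10^+2.16 + 10^+0.26)
   = 1 / (1 + 144.54 + 1.8197) = 1/147.36 = 0.006786
[CO3²⁻] = α₂ × DIC = 0.006786 × 1.33 = 0.00903 mmol/L = 9.03 μmol/L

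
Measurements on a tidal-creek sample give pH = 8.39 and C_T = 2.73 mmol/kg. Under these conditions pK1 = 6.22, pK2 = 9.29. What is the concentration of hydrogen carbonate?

α₁ = 1 / (1 + [H⁺]/K1 + K2/[H⁺]) = 1 / (1 + 10^-2.17 + 10^-0.90)
   = 1 / (1 + 0.0067608 + 0.12589) = 1/1.1327 = 0.8829
[HCO3⁻] = α₁ × DIC = 0.8829 × 2.73 = 2.41 mmol/kg

[HCO3⁻] = 2.41 mmol/kg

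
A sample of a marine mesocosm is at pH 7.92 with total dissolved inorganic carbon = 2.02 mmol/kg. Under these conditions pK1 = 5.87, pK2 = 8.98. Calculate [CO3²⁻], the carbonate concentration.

α₂ = 1 / (1 + [H⁺]/K2 + [H⁺]²/(K1K2)) = 1 / (1 + 10^+1.06 + 10^-0.99)
   = 1 / (1 + 11.482 + 0.10233) = 1/12.584 = 0.07947
[CO3²⁻] = α₂ × DIC = 0.07947 × 2.02 = 0.161 mmol/kg

[CO3²⁻] = 0.161 mmol/kg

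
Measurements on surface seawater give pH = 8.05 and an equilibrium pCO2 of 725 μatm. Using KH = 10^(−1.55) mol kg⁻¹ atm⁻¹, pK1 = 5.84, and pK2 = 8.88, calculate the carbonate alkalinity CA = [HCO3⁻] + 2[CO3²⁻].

[CO2*] = KH · pCO2 = 10^(−1.55) × 725×10^-6 = 2.043×10^-5 mol/kg
α₀ = 1/(1 + K1/[H⁺] + K1K2/[H⁺]²) = 1/(1 + 10^+2.21 + 10^+1.38) = 0.005343
DIC = [CO2*]/α₀ = 2.043×10^-5 / 0.005343 = 3.824 mmol/kg
CA = (α₁ + 2α₂)·DIC = (0.8665 + 2×0.1282) × 3.824 = 4.29 mmol/kg

CA = 4.29 mmol/kg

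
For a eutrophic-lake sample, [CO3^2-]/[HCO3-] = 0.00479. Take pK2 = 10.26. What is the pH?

pH = 7.94

From K2 = [H⁺][CO3^2-]/[HCO3-]:  pH = pK2 + log₁₀([CO3^2-]/[HCO3-])
log₁₀(0.00479) = -2.320
pH = 10.26 + (-2.320) = 7.94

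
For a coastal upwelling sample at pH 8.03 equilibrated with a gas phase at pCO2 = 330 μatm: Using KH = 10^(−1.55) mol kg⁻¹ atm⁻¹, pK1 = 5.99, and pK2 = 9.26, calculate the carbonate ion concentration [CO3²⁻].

[CO2*] = KH · pCO2 = 10^(−1.55) × 330×10^-6 = 9.301×10^-6 mol/kg
α₀ = 1/(1 + K1/[H⁺] + K1K2/[H⁺]²) = 1/(1 + 10^+2.04 + 10^+0.81) = 0.008539
DIC = [CO2*]/α₀ = 9.301×10^-6 / 0.008539 = 1.089 mmol/kg
[CO3²⁻] = α₂·DIC; α₂ = 0.05513, so [CO3²⁻] = 0.05513 × 1.089 = 0.0601 mmol/kg

[CO3²⁻] = 0.0601 mmol/kg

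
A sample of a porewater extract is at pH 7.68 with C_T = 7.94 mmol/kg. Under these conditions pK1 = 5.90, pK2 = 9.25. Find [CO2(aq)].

α₀ = 1 / (1 + K1/[H⁺] + K1K2/[H⁺]²) = 1 / (1 + 10^+1.78 + 10^+0.21)
   = 1 / (1 + 60.256 + 1.6218) = 1/62.878 = 0.01590
[CO2*] = α₀ × DIC = 0.01590 × 7.94 = 0.126 mmol/kg

[CO2*] = 0.126 mmol/kg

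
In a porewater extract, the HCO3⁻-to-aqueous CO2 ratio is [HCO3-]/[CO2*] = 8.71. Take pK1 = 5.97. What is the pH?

From K1 = [H⁺][HCO3-]/[CO2*]:  pH = pK1 + log₁₀([HCO3-]/[CO2*])
log₁₀(8.71) = +0.940
pH = 5.97 + (+0.940) = 6.91

pH = 6.91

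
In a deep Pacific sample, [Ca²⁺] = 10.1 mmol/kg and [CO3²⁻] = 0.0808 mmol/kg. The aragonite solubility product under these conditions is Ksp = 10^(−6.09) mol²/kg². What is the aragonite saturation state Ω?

Ksp = 10^(−6.09) = 8.128×10^-7
Ω = [Ca²⁺][CO3²⁻]/Ksp = (10.1×10^-3)(0.0808×10^-3) / 8.128×10^-7 = 1.00

Ω = 1.00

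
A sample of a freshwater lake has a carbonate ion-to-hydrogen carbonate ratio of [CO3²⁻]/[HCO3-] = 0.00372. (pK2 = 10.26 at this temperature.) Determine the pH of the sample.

From K2 = [H⁺][CO3²⁻]/[HCO3-]:  pH = pK2 + log₁₀([CO3²⁻]/[HCO3-])
log₁₀(0.00372) = -2.429
pH = 10.26 + (-2.429) = 7.83

pH = 7.83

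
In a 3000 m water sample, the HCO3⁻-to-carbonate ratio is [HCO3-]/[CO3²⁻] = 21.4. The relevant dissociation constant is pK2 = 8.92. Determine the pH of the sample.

pH = 7.59

From K2 = [H⁺][CO3²⁻]/[HCO3-]:  pH = pK2 − log₁₀([HCO3-]/[CO3²⁻])
log₁₀(21.4) = +1.330
pH = 8.92 − (+1.330) = 7.59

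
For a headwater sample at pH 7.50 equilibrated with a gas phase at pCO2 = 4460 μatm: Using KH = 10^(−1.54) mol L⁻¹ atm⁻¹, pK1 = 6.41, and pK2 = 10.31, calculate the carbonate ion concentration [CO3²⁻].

[CO3²⁻] = 2.45 μmol/L

[CO2*] = KH · pCO2 = 10^(−1.54) × 4460×10^-6 = 1.286×10^-4 mol/L
α₀ = 1/(1 + K1/[H⁺] + K1K2/[H⁺]²) = 1/(1 + 10^+1.09 + 10^-1.72) = 0.07507
DIC = [CO2*]/α₀ = 1.286×10^-4 / 0.07507 = 1.714 mmol/L
[CO3²⁻] = α₂·DIC; α₂ = 0.001430, so [CO3²⁻] = 0.001430 × 1.714 = 0.00245 mmol/L = 2.45 μmol/L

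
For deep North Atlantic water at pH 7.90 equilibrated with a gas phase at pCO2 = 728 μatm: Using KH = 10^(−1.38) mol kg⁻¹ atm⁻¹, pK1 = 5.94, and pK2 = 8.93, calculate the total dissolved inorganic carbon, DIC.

DIC = 3.06 mmol/kg

[CO2*] = KH · pCO2 = 10^(−1.38) × 728×10^-6 = 3.035×10^-5 mol/kg
α₀ = 1/(1 + K1/[H⁺] + K1K2/[H⁺]²) = 1/(1 + 10^+1.96 + 10^+0.93) = 0.009929
DIC = [CO2*]/α₀ = 3.035×10^-5 / 0.009929 = 3.06 mmol/kg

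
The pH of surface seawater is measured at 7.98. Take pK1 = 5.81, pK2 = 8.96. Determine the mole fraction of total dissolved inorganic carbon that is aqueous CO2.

α₀ = 0.00608

α₀ = 1 / (1 + K1/[H⁺] + K1K2/[H⁺]²) = 1 / (1 + 10^+2.17 + 10^+1.19)
   = 1 / (1 + 147.91 + 15.488) = 1/164.40 = 0.006083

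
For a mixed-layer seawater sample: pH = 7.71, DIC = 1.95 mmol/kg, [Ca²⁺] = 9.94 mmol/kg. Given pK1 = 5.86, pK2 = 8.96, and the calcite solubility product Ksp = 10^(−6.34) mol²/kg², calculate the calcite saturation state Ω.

Ω = 2.23

α₂ = 1 / (1 + [H⁺]/K2 + [H⁺]²/(K1K2)) = 1 / (1 + 10^+1.25 + 10^-0.60)
   = 1 / (1 + 17.783 + 0.25119) = 1/19.034 = 0.05254
[CO3²⁻] = α₂ × DIC = 0.05254 × 1.95 = 0.1024 mmol/kg
Ksp = 10^(−6.34) = 4.571×10^-7
Ω = [Ca²⁺][CO3²⁻]/Ksp = (9.94×10^-3)(1.024×10^-4) / 4.571×10^-7 = 2.23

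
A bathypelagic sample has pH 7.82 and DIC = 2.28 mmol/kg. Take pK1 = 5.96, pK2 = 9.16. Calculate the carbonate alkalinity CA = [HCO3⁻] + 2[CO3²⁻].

CA = [HCO3⁻] + 2[CO3²⁻] = (α₁ + 2α₂)·DIC
At pH 7.82: [H⁺]/K1 = 10^-1.86 = 0.013804, K2/[H⁺] = 10^-1.34 = 0.045709
α₁ = 1/(1 + 0.013804 + 0.045709) = 1/1.0595 = 0.9438; α₂ = α₁·K2/[H⁺] = 0.04314
α₁ + 2α₂ = 1.0301
CA = 1.0301 × 2.28 = 2.35 mmol/kg

CA = 2.35 mmol/kg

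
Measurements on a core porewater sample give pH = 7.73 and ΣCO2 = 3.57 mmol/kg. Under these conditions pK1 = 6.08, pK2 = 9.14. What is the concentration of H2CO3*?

[CO2*] = 0.0753 mmol/kg

α₀ = 1 / (1 + K1/[H⁺] + K1K2/[H⁺]²) = 1 / (1 + 10^+1.65 + 10^+0.24)
   = 1 / (1 + 44.668 + 1.7378) = 1/47.406 = 0.02109
[CO2*] = α₀ × DIC = 0.02109 × 3.57 = 0.0753 mmol/kg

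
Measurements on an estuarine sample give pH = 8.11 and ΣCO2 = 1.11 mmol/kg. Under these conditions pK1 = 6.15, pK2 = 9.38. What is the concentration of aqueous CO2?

[CO2*] = 11.4 μmol/kg

α₀ = 1 / (1 + K1/[H⁺] + K1K2/[H⁺]²) = 1 / (1 + 10^+1.96 + 10^+0.69)
   = 1 / (1 + 91.201 + 4.8978) = 1/97.099 = 0.01030
[CO2*] = α₀ × DIC = 0.01030 × 1.11 = 0.0114 mmol/kg = 11.4 μmol/kg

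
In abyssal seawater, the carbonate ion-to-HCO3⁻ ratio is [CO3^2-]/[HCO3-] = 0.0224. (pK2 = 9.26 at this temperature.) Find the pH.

pH = 7.61

From K2 = [H⁺][CO3^2-]/[HCO3-]:  pH = pK2 + log₁₀([CO3^2-]/[HCO3-])
log₁₀(0.0224) = -1.650
pH = 9.26 + (-1.650) = 7.61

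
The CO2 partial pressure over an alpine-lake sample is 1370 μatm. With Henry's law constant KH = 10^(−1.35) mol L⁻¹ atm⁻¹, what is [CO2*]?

[CO2*] = 61.2 μmol/L

KH = 10^(−1.35) = 4.467×10^-2 mol L⁻¹ atm⁻¹
[CO2*] = KH · pCO2 = 4.467×10^-2 × 1370×10^-6 atm = 6.12×10^-5 mol/L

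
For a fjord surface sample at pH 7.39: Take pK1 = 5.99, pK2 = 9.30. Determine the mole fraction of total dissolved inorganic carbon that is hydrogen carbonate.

α₁ = 0.950

α₁ = 1 / (1 + [H⁺]/K1 + K2/[H⁺]) = 1 / (1 + 10^-1.40 + 10^-1.91)
   = 1 / (1 + 0.039811 + 0.012303) = 1/1.0521 = 0.9505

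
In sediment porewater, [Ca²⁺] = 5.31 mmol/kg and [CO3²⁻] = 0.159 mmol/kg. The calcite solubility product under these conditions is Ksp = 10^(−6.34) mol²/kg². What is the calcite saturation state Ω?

Ω = 1.85

Ksp = 10^(−6.34) = 4.571×10^-7
Ω = [Ca²⁺][CO3²⁻]/Ksp = (5.31×10^-3)(0.159×10^-3) / 4.571×10^-7 = 1.85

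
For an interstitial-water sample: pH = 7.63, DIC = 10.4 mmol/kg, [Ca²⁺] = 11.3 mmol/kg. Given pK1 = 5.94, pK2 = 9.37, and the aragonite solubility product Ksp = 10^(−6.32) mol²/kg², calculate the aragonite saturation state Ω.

α₂ = 1 / (1 + [H⁺]/K2 + [H⁺]²/(K1K2)) = 1 / (1 + 10^+1.74 + 10^+0.05)
   = 1 / (1 + 54.954 + 1.1220) = 1/57.076 = 0.01752
[CO3²⁻] = α₂ × DIC = 0.01752 × 10.4 = 0.1822 mmol/kg
Ksp = 10^(−6.32) = 4.786×10^-7
Ω = [Ca²⁺][CO3²⁻]/Ksp = (11.3×10^-3)(1.822×10^-4) / 4.786×10^-7 = 4.30

Ω = 4.30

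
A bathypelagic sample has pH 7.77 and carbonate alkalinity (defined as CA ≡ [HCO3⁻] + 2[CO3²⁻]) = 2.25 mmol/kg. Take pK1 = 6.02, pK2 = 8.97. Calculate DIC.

DIC = 2.16 mmol/kg

CA = [HCO3⁻] + 2[CO3²⁻] = (α₁ + 2α₂)·DIC
At pH 7.77: [H⁺]/K1 = 10^-1.75 = 0.017783, K2/[H⁺] = 10^-1.20 = 0.063096
α₁ = 1/(1 + 0.017783 + 0.063096) = 1/1.0809 = 0.9252; α₂ = α₁·K2/[H⁺] = 0.05837
α₁ + 2α₂ = 1.0419
DIC = CA / (α₁ + 2α₂) = 2.25 / 1.0419 = 2.16 mmol/kg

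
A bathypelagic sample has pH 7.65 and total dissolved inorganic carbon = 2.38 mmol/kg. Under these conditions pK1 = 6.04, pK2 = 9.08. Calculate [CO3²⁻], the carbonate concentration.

[CO3²⁻] = 0.0833 mmol/kg

α₂ = 1 / (1 + [H⁺]/K2 + [H⁺]²/(K1K2)) = 1 / (1 + 10^+1.43 + 10^-0.18)
   = 1 / (1 + 26.915 + 0.66069) = 1/28.576 = 0.03499
[CO3²⁻] = α₂ × DIC = 0.03499 × 2.38 = 0.0833 mmol/kg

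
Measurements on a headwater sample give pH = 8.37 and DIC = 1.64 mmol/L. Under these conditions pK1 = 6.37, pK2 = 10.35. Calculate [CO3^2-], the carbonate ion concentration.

α₂ = 1 / (1 + [H⁺]/K2 + [H⁺]²/(K1K2)) = 1 / (1 + 10^+1.98 + 10^-0.02)
   = 1 / (1 + 95.499 + 0.95499) = 1/97.454 = 0.01026
[CO3²⁻] = α₂ × DIC = 0.01026 × 1.64 = 0.0168 mmol/L = 16.8 μmol/L

[CO3²⁻] = 16.8 μmol/L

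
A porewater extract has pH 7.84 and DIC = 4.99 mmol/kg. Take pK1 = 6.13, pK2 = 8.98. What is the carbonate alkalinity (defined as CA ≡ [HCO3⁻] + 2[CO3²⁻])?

CA = [HCO3⁻] + 2[CO3²⁻] = (α₁ + 2α₂)·DIC
At pH 7.84: [H⁺]/K1 = 10^-1.71 = 0.019498, K2/[H⁺] = 10^-1.14 = 0.072444
α₁ = 1/(1 + 0.019498 + 0.072444) = 1/1.0919 = 0.9158; α₂ = α₁·K2/[H⁺] = 0.06634
α₁ + 2α₂ = 1.0485
CA = 1.0485 × 4.99 = 5.23 mmol/kg

CA = 5.23 mmol/kg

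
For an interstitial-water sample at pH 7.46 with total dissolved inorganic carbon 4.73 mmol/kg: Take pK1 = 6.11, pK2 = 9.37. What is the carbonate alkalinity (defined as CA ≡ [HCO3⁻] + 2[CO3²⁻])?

CA = 4.59 mmol/kg

CA = [HCO3⁻] + 2[CO3²⁻] = (α₁ + 2α₂)·DIC
At pH 7.46: [H⁺]/K1 = 10^-1.35 = 0.044668, K2/[H⁺] = 10^-1.91 = 0.012303
α₁ = 1/(1 + 0.044668 + 0.012303) = 1/1.0570 = 0.9461; α₂ = α₁·K2/[H⁺] = 0.01164
α₁ + 2α₂ = 0.9694
CA = 0.9694 × 4.73 = 4.59 mmol/kg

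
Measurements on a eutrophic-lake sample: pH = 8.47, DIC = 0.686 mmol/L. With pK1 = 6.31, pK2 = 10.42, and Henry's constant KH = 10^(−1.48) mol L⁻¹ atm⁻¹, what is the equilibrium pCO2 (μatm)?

pCO2 = 141 μatm

α₀ = 1 / (1 + K1/[H⁺] + K1K2/[H⁺]²) = 1 / (1 + 10^+2.16 + 10^+0.21)
   = 1 / (1 + 144.54 + 1.6218) = 1/147.17 = 0.006795
[CO2*] = α₀ × DIC = 0.006795 × 0.686 = 0.004661 mmol/L = 4.661 μmol/L
pCO2 = [CO2*]/KH = 4.661×10^-6 / 3.311×10^-2 = 141 μatm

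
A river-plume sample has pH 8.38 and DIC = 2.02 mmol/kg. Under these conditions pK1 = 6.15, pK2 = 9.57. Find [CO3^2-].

α₂ = 1 / (1 + [H⁺]/K2 + [H⁺]²/(K1K2)) = 1 / (1 + 10^+1.19 + 10^-1.04)
   = 1 / (1 + 15.488 + 0.091201) = 1/16.579 = 0.06032
[CO3²⁻] = α₂ × DIC = 0.06032 × 2.02 = 0.122 mmol/kg

[CO3²⁻] = 0.122 mmol/kg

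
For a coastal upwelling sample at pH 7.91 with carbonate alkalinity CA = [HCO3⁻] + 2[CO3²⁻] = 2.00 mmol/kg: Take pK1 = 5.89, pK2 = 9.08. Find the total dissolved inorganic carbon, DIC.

DIC = 1.90 mmol/kg

CA = [HCO3⁻] + 2[CO3²⁻] = (α₁ + 2α₂)·DIC
At pH 7.91: [H⁺]/K1 = 10^-2.02 = 0.0095499, K2/[H⁺] = 10^-1.17 = 0.067608
α₁ = 1/(1 + 0.0095499 + 0.067608) = 1/1.0772 = 0.9284; α₂ = α₁·K2/[H⁺] = 0.06277
α₁ + 2α₂ = 1.0539
DIC = CA / (α₁ + 2α₂) = 2.00 / 1.0539 = 1.90 mmol/kg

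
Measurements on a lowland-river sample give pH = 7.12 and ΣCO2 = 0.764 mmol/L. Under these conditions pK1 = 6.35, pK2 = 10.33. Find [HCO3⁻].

α₁ = 1 / (1 + [H⁺]/K1 + K2/[H⁺]) = 1 / (1 + 10^-0.77 + 10^-3.21)
   = 1 / (1 + 0.16982 + 0.00061660) = 1/1.1704 = 0.8544
[HCO3⁻] = α₁ × DIC = 0.8544 × 0.764 = 0.653 mmol/L

[HCO3⁻] = 0.653 mmol/L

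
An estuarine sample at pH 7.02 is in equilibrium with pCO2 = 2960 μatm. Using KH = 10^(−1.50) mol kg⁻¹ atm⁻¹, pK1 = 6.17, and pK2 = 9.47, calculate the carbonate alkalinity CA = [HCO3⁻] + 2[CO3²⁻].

[CO2*] = KH · pCO2 = 10^(−1.50) × 2960×10^-6 = 9.360×10^-5 mol/kg
α₀ = 1/(1 + K1/[H⁺] + K1K2/[H⁺]²) = 1/(1 + 10^+0.85 + 10^-1.60) = 0.1234
DIC = [CO2*]/α₀ = 9.360×10^-5 / 0.1234 = 0.7586 mmol/kg
CA = (α₁ + 2α₂)·DIC = (0.8735 + 2×0.003099) × 0.7586 = 0.667 mmol/kg

CA = 0.667 mmol/kg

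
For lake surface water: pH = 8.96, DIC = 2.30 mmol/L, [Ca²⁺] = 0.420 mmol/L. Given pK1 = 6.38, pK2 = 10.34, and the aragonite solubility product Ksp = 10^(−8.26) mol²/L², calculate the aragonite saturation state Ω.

α₂ = 1 / (1 + [H⁺]/K2 + [H⁺]²/(K1K2)) = 1 / (1 + 10^+1.38 + 10^-1.20)
   = 1 / (1 + 23.988 + 0.063096) = 1/25.051 = 0.03992
[CO3²⁻] = α₂ × DIC = 0.03992 × 2.30 = 0.09181 mmol/L
Ksp = 10^(−8.26) = 5.495×10^-9
Ω = [Ca²⁺][CO3²⁻]/Ksp = (0.420×10^-3)(9.181×10^-5) / 5.495×10^-9 = 7.02

Ω = 7.02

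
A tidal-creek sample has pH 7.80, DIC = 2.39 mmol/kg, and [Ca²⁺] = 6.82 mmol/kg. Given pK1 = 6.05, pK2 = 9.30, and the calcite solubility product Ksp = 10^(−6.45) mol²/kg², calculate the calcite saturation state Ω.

α₂ = 1 / (1 + [H⁺]/K2 + [H⁺]²/(K1K2)) = 1 / (1 + 10^+1.50 + 10^-0.25)
   = 1 / (1 + 31.623 + 0.56234) = 1/33.185 = 0.03013
[CO3²⁻] = α₂ × DIC = 0.03013 × 2.39 = 0.07202 mmol/kg
Ksp = 10^(−6.45) = 3.548×10^-7
Ω = [Ca²⁺][CO3²⁻]/Ksp = (6.82×10^-3)(7.202×10^-5) / 3.548×10^-7 = 1.38

Ω = 1.38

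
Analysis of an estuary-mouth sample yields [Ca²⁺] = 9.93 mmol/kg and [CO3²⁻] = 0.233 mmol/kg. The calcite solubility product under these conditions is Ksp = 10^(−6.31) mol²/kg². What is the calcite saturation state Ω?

Ksp = 10^(−6.31) = 4.898×10^-7
Ω = [Ca²⁺][CO3²⁻]/Ksp = (9.93×10^-3)(0.233×10^-3) / 4.898×10^-7 = 4.72

Ω = 4.72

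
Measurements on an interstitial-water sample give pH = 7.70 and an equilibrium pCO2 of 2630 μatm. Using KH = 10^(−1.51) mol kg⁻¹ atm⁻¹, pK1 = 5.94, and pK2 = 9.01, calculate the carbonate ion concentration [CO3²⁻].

[CO3²⁻] = 0.229 mmol/kg

[CO2*] = KH · pCO2 = 10^(−1.51) × 2630×10^-6 = 8.127×10^-5 mol/kg
α₀ = 1/(1 + K1/[H⁺] + K1K2/[H⁺]²) = 1/(1 + 10^+1.76 + 10^+0.45) = 0.01630
DIC = [CO2*]/α₀ = 8.127×10^-5 / 0.01630 = 4.987 mmol/kg
[CO3²⁻] = α₂·DIC; α₂ = 0.04593, so [CO3²⁻] = 0.04593 × 4.987 = 0.229 mmol/kg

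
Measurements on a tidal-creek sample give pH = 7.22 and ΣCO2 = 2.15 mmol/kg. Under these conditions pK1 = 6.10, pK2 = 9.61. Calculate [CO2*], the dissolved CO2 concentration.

α₀ = 1 / (1 + K1/[H⁺] + K1K2/[H⁺]²) = 1 / (1 + 10^+1.12 + 10^-1.27)
   = 1 / (1 + 13.183 + 0.053703) = 1/14.236 = 0.07024
[CO2*] = α₀ × DIC = 0.07024 × 2.15 = 0.151 mmol/kg

[CO2*] = 0.151 mmol/kg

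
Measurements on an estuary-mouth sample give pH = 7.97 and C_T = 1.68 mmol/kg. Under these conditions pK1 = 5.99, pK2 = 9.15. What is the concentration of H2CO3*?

α₀ = 1 / (1 + K1/[H⁺] + K1K2/[H⁺]²) = 1 / (1 + 10^+1.98 + 10^+0.80)
   = 1 / (1 + 95.499 + 6.3096) = 1/102.81 = 0.009727
[CO2*] = α₀ × DIC = 0.009727 × 1.68 = 0.0163 mmol/kg = 16.3 μmol/kg

[CO2*] = 16.3 μmol/kg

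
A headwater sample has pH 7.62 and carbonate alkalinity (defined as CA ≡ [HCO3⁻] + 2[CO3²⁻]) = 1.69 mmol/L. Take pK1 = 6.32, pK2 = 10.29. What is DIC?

DIC = 1.77 mmol/L

CA = [HCO3⁻] + 2[CO3²⁻] = (α₁ + 2α₂)·DIC
At pH 7.62: [H⁺]/K1 = 10^-1.30 = 0.050119, K2/[H⁺] = 10^-2.67 = 0.0021380
α₁ = 1/(1 + 0.050119 + 0.0021380) = 1/1.0523 = 0.9503; α₂ = α₁·K2/[H⁺] = 0.002032
α₁ + 2α₂ = 0.9544
DIC = CA / (α₁ + 2α₂) = 1.69 / 0.9544 = 1.77 mmol/L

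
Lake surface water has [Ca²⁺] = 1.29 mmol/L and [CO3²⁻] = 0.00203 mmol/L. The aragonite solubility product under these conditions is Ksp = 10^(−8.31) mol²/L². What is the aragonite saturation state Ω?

Ω = 0.535

Ksp = 10^(−8.31) = 4.898×10^-9
Ω = [Ca²⁺][CO3²⁻]/Ksp = (1.29×10^-3)(0.00203×10^-3) / 4.898×10^-9 = 0.535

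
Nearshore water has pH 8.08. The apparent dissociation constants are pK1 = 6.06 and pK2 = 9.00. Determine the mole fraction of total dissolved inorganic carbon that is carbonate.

α₂ = 0.106

α₂ = 1 / (1 + [H⁺]/K2 + [H⁺]²/(K1K2)) = 1 / (1 + 10^+0.92 + 10^-1.10)
   = 1 / (1 + 8.3176 + 0.079433) = 1/9.3971 = 0.1064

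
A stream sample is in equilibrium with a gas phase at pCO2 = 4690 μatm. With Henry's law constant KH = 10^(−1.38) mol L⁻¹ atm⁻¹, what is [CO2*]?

KH = 10^(−1.38) = 4.169×10^-2 mol L⁻¹ atm⁻¹
[CO2*] = KH · pCO2 = 4.169×10^-2 × 4690×10^-6 atm = 1.96×10^-4 mol/L

[CO2*] = 196 μmol/L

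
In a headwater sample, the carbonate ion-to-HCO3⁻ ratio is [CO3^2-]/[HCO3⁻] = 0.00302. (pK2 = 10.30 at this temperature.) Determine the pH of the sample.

From K2 = [H⁺][CO3^2-]/[HCO3⁻]:  pH = pK2 + log₁₀([CO3^2-]/[HCO3⁻])
log₁₀(0.00302) = -2.520
pH = 10.30 + (-2.520) = 7.78

pH = 7.78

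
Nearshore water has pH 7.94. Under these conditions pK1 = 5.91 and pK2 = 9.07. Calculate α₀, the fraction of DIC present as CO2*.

α₀ = 0.00861

α₀ = 1 / (1 + K1/[H⁺] + K1K2/[H⁺]²) = 1 / (1 + 10^+2.03 + 10^+0.90)
   = 1 / (1 + 107.15 + 7.9433) = 1/116.10 = 0.008614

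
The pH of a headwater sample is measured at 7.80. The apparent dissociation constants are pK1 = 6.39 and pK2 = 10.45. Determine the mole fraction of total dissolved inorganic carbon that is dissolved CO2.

α₀ = 0.0374

α₀ = 1 / (1 + K1/[H⁺] + K1K2/[H⁺]²) = 1 / (1 + 10^+1.41 + 10^-1.24)
   = 1 / (1 + 25.704 + 0.057544) = 1/26.762 = 0.03737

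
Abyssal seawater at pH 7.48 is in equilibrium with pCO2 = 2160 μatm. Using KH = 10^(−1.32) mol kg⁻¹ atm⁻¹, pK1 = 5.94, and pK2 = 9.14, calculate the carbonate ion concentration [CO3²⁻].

[CO2*] = KH · pCO2 = 10^(−1.32) × 2160×10^-6 = 1.034×10^-4 mol/kg
α₀ = 1/(1 + K1/[H⁺] + K1K2/[H⁺]²) = 1/(1 + 10^+1.54 + 10^-0.12) = 0.02745
DIC = [CO2*]/α₀ = 1.034×10^-4 / 0.02745 = 3.767 mmol/kg
[CO3²⁻] = α₂·DIC; α₂ = 0.02082, so [CO3²⁻] = 0.02082 × 3.767 = 0.0784 mmol/kg

[CO3²⁻] = 0.0784 mmol/kg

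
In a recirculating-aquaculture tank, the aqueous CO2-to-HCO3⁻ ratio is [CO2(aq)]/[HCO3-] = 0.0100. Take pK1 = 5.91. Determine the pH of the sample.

From K1 = [H⁺][HCO3-]/[CO2(aq)]:  pH = pK1 − log₁₀([CO2(aq)]/[HCO3-])
log₁₀(0.0100) = -2.000
pH = 5.91 − (-2.000) = 7.91

pH = 7.91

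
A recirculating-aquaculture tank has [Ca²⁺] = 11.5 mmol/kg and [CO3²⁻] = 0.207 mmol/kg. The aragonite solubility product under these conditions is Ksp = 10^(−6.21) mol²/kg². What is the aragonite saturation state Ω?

Ω = 3.86

Ksp = 10^(−6.21) = 6.166×10^-7
Ω = [Ca²⁺][CO3²⁻]/Ksp = (11.5×10^-3)(0.207×10^-3) / 6.166×10^-7 = 3.86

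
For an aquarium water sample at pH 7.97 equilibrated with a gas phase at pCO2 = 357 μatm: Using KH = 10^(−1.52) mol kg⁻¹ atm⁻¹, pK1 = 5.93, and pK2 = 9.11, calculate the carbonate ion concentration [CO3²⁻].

[CO3²⁻] = 0.0856 mmol/kg

[CO2*] = KH · pCO2 = 10^(−1.52) × 357×10^-6 = 1.078×10^-5 mol/kg
α₀ = 1/(1 + K1/[H⁺] + K1K2/[H⁺]²) = 1/(1 + 10^+2.04 + 10^+0.90) = 0.008432
DIC = [CO2*]/α₀ = 1.078×10^-5 / 0.008432 = 1.279 mmol/kg
[CO3²⁻] = α₂·DIC; α₂ = 0.06698, so [CO3²⁻] = 0.06698 × 1.279 = 0.0856 mmol/kg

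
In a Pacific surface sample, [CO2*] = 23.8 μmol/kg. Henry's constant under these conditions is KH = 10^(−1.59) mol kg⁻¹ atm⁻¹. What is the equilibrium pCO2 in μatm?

pCO2 = 926 μatm

KH = 10^(−1.59) = 2.570×10^-2 mol kg⁻¹ atm⁻¹
pCO2 = [CO2*]/KH = 23.8×10^-6 / 2.570×10^-2 = 9.26×10^-4 atm = 926 μatm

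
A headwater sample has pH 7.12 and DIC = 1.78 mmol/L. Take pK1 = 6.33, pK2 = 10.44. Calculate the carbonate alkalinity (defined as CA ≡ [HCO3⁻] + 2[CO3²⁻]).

CA = 1.53 mmol/L

CA = [HCO3⁻] + 2[CO3²⁻] = (α₁ + 2α₂)·DIC
At pH 7.12: [H⁺]/K1 = 10^-0.79 = 0.16218, K2/[H⁺] = 10^-3.32 = 0.00047863
α₁ = 1/(1 + 0.16218 + 0.00047863) = 1/1.1627 = 0.8601; α₂ = α₁·K2/[H⁺] = 0.0004117
α₁ + 2α₂ = 0.8609
CA = 0.8609 × 1.78 = 1.53 mmol/L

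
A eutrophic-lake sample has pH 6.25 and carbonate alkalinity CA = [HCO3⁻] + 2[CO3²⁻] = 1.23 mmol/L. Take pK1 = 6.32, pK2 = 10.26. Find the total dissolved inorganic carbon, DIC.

CA = [HCO3⁻] + 2[CO3²⁻] = (α₁ + 2α₂)·DIC
At pH 6.25: [H⁺]/K1 = 10^0.07 = 1.1749, K2/[H⁺] = 10^-4.01 = 9.7724×10^-5
α₁ = 1/(1 + 1.1749 + 9.7724×10^-5) = 1/2.1750 = 0.4598; α₂ = α₁·K2/[H⁺] = 4.493×10^-5
α₁ + 2α₂ = 0.4599
DIC = CA / (α₁ + 2α₂) = 1.23 / 0.4599 = 2.67 mmol/L

DIC = 2.67 mmol/L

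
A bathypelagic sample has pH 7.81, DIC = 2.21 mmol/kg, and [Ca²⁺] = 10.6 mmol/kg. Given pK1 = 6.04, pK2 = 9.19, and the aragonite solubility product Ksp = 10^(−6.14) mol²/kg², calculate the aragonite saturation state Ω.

Ω = 1.27

α₂ = 1 / (1 + [H⁺]/K2 + [H⁺]²/(K1K2)) = 1 / (1 + 10^+1.38 + 10^-0.39)
   = 1 / (1 + 23.988 + 0.40738) = 1/25.396 = 0.03938
[CO3²⁻] = α₂ × DIC = 0.03938 × 2.21 = 0.08702 mmol/kg
Ksp = 10^(−6.14) = 7.244×10^-7
Ω = [Ca²⁺][CO3²⁻]/Ksp = (10.6×10^-3)(8.702×10^-5) / 7.244×10^-7 = 1.27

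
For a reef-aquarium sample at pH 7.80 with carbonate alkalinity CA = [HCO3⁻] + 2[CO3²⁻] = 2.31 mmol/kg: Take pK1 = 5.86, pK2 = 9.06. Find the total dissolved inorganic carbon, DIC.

DIC = 2.22 mmol/kg

CA = [HCO3⁻] + 2[CO3²⁻] = (α₁ + 2α₂)·DIC
At pH 7.80: [H⁺]/K1 = 10^-1.94 = 0.011482, K2/[H⁺] = 10^-1.26 = 0.054954
α₁ = 1/(1 + 0.011482 + 0.054954) = 1/1.0664 = 0.9377; α₂ = α₁·K2/[H⁺] = 0.05153
α₁ + 2α₂ = 1.0408
DIC = CA / (α₁ + 2α₂) = 2.31 / 1.0408 = 2.22 mmol/kg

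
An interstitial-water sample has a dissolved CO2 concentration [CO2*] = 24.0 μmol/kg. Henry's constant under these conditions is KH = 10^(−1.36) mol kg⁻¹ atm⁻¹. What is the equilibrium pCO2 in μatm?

KH = 10^(−1.36) = 4.365×10^-2 mol kg⁻¹ atm⁻¹
pCO2 = [CO2*]/KH = 24.0×10^-6 / 4.365×10^-2 = 5.50×10^-4 atm = 550 μatm

pCO2 = 550 μatm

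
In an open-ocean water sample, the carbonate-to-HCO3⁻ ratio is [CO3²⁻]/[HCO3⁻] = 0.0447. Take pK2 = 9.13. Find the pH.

pH = 7.78

From K2 = [H⁺][CO3²⁻]/[HCO3⁻]:  pH = pK2 + log₁₀([CO3²⁻]/[HCO3⁻])
log₁₀(0.0447) = -1.350
pH = 9.13 + (-1.350) = 7.78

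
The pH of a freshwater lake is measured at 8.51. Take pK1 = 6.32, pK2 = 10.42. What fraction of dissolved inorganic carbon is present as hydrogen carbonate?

α₁ = 0.982

α₁ = 1 / (1 + [H⁺]/K1 + K2/[H⁺]) = 1 / (1 + 10^-2.19 + 10^-1.91)
   = 1 / (1 + 0.0064565 + 0.012303) = 1/1.0188 = 0.9816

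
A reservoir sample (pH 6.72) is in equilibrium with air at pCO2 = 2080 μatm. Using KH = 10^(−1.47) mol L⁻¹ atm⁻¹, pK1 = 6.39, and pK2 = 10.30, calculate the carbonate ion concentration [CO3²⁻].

[CO3²⁻] = 0.0396 μmol/L

[CO2*] = KH · pCO2 = 10^(−1.47) × 2080×10^-6 = 7.048×10^-5 mol/L
α₀ = 1/(1 + K1/[H⁺] + K1K2/[H⁺]²) = 1/(1 + 10^+0.33 + 10^-3.25) = 0.3186
DIC = [CO2*]/α₀ = 7.048×10^-5 / 0.3186 = 0.2212 mmol/L
[CO3²⁻] = α₂·DIC; α₂ = 0.0001792, so [CO3²⁻] = 0.0001792 × 0.2212 = 3.96×10^-5 mmol/L = 0.0396 μmol/L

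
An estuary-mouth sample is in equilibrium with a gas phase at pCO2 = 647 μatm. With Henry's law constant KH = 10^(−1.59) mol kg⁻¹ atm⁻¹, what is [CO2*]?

[CO2*] = 16.6 μmol/kg

KH = 10^(−1.59) = 2.570×10^-2 mol kg⁻¹ atm⁻¹
[CO2*] = KH · pCO2 = 2.570×10^-2 × 647×10^-6 atm = 1.66×10^-5 mol/kg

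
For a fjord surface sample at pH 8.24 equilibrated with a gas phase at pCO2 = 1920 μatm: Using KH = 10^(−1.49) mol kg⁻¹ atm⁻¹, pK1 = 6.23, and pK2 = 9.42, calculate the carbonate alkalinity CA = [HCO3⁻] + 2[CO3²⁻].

CA = 7.20 mmol/kg

[CO2*] = KH · pCO2 = 10^(−1.49) × 1920×10^-6 = 6.213×10^-5 mol/kg
α₀ = 1/(1 + K1/[H⁺] + K1K2/[H⁺]²) = 1/(1 + 10^+2.01 + 10^+0.83) = 0.009083
DIC = [CO2*]/α₀ = 6.213×10^-5 / 0.009083 = 6.840 mmol/kg
CA = (α₁ + 2α₂)·DIC = (0.9295 + 2×0.06141) × 6.840 = 7.20 mmol/kg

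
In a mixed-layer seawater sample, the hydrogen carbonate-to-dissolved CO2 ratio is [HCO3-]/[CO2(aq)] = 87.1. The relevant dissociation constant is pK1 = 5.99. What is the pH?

pH = 7.93

From K1 = [H⁺][HCO3-]/[CO2(aq)]:  pH = pK1 + log₁₀([HCO3-]/[CO2(aq)])
log₁₀(87.1) = +1.940
pH = 5.99 + (+1.940) = 7.93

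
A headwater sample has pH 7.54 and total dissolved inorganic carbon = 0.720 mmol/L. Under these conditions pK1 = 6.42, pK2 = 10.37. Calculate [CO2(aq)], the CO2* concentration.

[CO2*] = 0.0507 mmol/L

α₀ = 1 / (1 + K1/[H⁺] + K1K2/[H⁺]²) = 1 / (1 + 10^+1.12 + 10^-1.71)
   = 1 / (1 + 13.183 + 0.019498) = 1/14.202 = 0.07041
[CO2*] = α₀ × DIC = 0.07041 × 0.720 = 0.0507 mmol/L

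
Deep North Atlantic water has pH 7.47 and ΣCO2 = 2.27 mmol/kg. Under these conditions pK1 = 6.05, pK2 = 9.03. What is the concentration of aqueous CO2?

[CO2*] = 0.0810 mmol/kg

α₀ = 1 / (1 + K1/[H⁺] + K1K2/[H⁺]²) = 1 / (1 + 10^+1.42 + 10^-0.14)
   = 1 / (1 + 26.303 + 0.72444) = 1/28.027 = 0.03568
[CO2*] = α₀ × DIC = 0.03568 × 2.27 = 0.0810 mmol/kg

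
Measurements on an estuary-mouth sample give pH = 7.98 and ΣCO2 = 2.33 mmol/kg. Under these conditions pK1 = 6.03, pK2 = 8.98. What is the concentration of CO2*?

α₀ = 1 / (1 + K1/[H⁺] + K1K2/[H⁺]²) = 1 / (1 + 10^+1.95 + 10^+0.95)
   = 1 / (1 + 89.125 + 8.9125) = 1/99.038 = 0.01010
[CO2*] = α₀ × DIC = 0.01010 × 2.33 = 0.0235 mmol/kg

[CO2*] = 0.0235 mmol/kg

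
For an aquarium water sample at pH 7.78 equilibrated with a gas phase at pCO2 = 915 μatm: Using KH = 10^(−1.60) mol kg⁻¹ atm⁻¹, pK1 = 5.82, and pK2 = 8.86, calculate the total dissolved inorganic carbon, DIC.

DIC = 2.29 mmol/kg

[CO2*] = KH · pCO2 = 10^(−1.60) × 915×10^-6 = 2.298×10^-5 mol/kg
α₀ = 1/(1 + K1/[H⁺] + K1K2/[H⁺]²) = 1/(1 + 10^+1.96 + 10^+0.88) = 0.01002
DIC = [CO2*]/α₀ = 2.298×10^-5 / 0.01002 = 2.29 mmol/kg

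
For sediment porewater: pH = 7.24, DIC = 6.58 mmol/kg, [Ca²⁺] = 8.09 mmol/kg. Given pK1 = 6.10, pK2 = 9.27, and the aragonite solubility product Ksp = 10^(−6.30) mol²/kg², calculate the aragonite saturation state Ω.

Ω = 0.916

α₂ = 1 / (1 + [H⁺]/K2 + [H⁺]²/(K1K2)) = 1 / (1 + 10^+2.03 + 10^+0.89)
   = 1 / (1 + 107.15 + 7.7625) = 1/115.91 = 0.008627
[CO3²⁻] = α₂ × DIC = 0.008627 × 6.58 = 0.05677 mmol/kg
Ksp = 10^(−6.30) = 5.012×10^-7
Ω = [Ca²⁺][CO3²⁻]/Ksp = (8.09×10^-3)(5.677×10^-5) / 5.012×10^-7 = 0.916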